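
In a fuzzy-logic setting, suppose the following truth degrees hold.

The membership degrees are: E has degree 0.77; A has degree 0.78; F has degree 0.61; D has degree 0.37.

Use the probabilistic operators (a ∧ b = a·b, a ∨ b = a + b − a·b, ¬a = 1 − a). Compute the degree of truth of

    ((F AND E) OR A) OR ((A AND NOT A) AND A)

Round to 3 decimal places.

0.899

F AND E = a·b on (0.6100, 0.7700) = 0.4697
(F AND E) OR A = a + b − a·b on (0.4697, 0.7800) = 0.8833
NOT A = 1 − 0.7800 = 0.2200
A AND NOT A = a·b on (0.7800, 0.2200) = 0.1716
(A AND NOT A) AND A = a·b on (0.1716, 0.7800) = 0.1338
((F AND E) OR A) OR ((A AND NOT A) AND A) = a + b − a·b on (0.8833, 0.1338) = 0.8989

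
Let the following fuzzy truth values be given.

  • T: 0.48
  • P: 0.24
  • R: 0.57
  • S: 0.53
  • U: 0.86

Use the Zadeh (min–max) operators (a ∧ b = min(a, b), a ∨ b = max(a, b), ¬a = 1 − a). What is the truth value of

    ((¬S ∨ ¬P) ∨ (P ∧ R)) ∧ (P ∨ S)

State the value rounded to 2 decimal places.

0.53

¬S = 1 − 0.53 = 0.47
¬P = 1 − 0.24 = 0.76
¬S ∨ ¬P = max(a, b) on (0.47, 0.76) = 0.76
P ∧ R = min(a, b) on (0.24, 0.57) = 0.24
(¬S ∨ ¬P) ∨ (P ∧ R) = max(a, b) on (0.76, 0.24) = 0.76
P ∨ S = max(a, b) on (0.24, 0.53) = 0.53
((¬S ∨ ¬P) ∨ (P ∧ R)) ∧ (P ∨ S) = min(a, b) on (0.76, 0.53) = 0.53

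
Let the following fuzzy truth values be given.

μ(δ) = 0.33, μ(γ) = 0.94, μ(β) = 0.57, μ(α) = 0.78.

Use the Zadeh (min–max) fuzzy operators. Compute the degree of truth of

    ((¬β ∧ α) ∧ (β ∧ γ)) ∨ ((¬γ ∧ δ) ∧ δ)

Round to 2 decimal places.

0.43

¬β = 1 − 0.57 = 0.43
¬β ∧ α = min(a, b) on (0.43, 0.78) = 0.43
β ∧ γ = min(a, b) on (0.57, 0.94) = 0.57
(¬β ∧ α) ∧ (β ∧ γ) = min(a, b) on (0.43, 0.57) = 0.43
¬γ = 1 − 0.94 = 0.06
¬γ ∧ δ = min(a, b) on (0.06, 0.33) = 0.06
(¬γ ∧ δ) ∧ δ = min(a, b) on (0.06, 0.33) = 0.06
((¬β ∧ α) ∧ (β ∧ γ)) ∨ ((¬γ ∧ δ) ∧ δ) = max(a, b) on (0.43, 0.06) = 0.43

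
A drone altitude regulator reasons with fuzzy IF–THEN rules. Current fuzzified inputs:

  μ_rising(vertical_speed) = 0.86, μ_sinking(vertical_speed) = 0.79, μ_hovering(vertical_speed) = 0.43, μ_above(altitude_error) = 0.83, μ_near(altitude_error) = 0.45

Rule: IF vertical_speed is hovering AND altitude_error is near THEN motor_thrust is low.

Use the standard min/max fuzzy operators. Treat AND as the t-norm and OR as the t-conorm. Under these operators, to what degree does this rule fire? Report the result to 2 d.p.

0.43

firing strength: hovering=0.43, near=0.45; AND[min(a, b)] → w = 0.43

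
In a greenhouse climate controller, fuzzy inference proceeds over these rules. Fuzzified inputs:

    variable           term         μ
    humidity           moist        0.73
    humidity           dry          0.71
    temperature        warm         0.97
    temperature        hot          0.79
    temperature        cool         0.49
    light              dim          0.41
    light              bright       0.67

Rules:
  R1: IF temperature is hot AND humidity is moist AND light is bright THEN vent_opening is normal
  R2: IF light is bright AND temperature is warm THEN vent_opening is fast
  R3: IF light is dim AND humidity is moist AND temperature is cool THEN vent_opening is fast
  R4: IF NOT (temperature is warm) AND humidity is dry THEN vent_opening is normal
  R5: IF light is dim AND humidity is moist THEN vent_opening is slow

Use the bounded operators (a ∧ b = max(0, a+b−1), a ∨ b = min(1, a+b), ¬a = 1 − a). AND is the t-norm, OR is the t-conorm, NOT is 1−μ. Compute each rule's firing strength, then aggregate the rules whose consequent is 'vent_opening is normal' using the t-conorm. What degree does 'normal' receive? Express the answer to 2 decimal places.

0.19

R1: hot=0.79, moist=0.73, bright=0.67; AND[max(0, a+b−1)] → w = 0.19
R2: bright=0.67, warm=0.97; AND[max(0, a+b−1)] → w = 0.64
R3: dim=0.41, moist=0.73, cool=0.49; AND[max(0, a+b−1)] → w = 0.00
R4: ¬warm=1−0.97=0.03, dry=0.71; AND[max(0, a+b−1)] → w = 0.00
R5: dim=0.41, moist=0.73; AND[max(0, a+b−1)] → w = 0.14
Rules with consequent 'normal': {R1, R4} → strengths 0.19, 0.00
Aggregate via t-conorm [min(1, a+b)]: 0.19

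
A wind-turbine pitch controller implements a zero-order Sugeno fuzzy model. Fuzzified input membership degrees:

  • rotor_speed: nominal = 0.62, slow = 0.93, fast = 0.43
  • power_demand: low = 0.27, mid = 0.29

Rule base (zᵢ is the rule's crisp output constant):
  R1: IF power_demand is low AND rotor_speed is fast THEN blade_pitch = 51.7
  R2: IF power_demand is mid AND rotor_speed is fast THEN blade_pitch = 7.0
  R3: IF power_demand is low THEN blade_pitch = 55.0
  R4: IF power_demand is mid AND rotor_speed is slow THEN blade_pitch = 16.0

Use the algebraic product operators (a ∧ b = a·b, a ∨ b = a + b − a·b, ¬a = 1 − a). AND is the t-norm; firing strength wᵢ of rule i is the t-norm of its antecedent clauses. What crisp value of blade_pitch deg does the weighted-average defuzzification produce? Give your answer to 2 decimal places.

33.36

R1 (z=51.7): low=0.27, fast=0.43; AND[a·b] → w = 0.1161
R2 (z=7.0): mid=0.29, fast=0.43; AND[a·b] → w = 0.1247
R3 (z=55.0): low=0.27 → w = 0.2700
R4 (z=16.0): mid=0.29, slow=0.93; AND[a·b] → w = 0.2697
Weighted average = (0.1161·51.7 + 0.1247·7.0 + 0.2700·55.0 + 0.2697·16.0) / (0.1161 + 0.1247 + 0.2700 + 0.2697)
  = 26.0405 / 0.7805 = 33.36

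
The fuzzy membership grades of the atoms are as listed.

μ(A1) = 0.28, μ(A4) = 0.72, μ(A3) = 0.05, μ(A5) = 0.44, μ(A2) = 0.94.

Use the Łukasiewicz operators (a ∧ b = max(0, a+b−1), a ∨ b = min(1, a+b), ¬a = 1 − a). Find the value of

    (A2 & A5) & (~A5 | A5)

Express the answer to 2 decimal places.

A2 & A5 = max(0, a+b−1) on (0.94, 0.44) = 0.38
~A5 = 1 − 0.44 = 0.56
~A5 | A5 = min(1, a+b) on (0.56, 0.44) = 1.00
(A2 & A5) & (~A5 | A5) = max(0, a+b−1) on (0.38, 1.00) = 0.38

0.38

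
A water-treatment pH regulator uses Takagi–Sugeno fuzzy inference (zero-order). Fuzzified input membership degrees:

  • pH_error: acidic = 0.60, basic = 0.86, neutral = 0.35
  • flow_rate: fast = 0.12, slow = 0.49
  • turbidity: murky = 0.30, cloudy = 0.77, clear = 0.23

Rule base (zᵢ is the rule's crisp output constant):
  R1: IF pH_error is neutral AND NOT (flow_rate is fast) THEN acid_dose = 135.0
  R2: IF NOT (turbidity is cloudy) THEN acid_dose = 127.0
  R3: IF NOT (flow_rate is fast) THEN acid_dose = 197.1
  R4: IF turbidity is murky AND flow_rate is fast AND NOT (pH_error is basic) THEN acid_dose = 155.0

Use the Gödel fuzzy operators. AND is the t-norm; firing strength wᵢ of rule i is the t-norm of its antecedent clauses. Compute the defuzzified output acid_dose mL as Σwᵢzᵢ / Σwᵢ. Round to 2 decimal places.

169.94

R1 (z=135.0): neutral=0.35, ¬fast=1−0.12=0.88; AND[min(a, b)] → w = 0.35
R2 (z=127.0): ¬cloudy=1−0.77=0.23 → w = 0.23
R3 (z=197.1): ¬fast=1−0.12=0.88 → w = 0.88
R4 (z=155.0): murky=0.30, fast=0.12, ¬basic=1−0.86=0.14; AND[min(a, b)] → w = 0.12
Weighted average = (0.35·135.0 + 0.23·127.0 + 0.88·197.1 + 0.12·155.0) / (0.35 + 0.23 + 0.88 + 0.12)
  = 268.5080 / 1.5800 = 169.94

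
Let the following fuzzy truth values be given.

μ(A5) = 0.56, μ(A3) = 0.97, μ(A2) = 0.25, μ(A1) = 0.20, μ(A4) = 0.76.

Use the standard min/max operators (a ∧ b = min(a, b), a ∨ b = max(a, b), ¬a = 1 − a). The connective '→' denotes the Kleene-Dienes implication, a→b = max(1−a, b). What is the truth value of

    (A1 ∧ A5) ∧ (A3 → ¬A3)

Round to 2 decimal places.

0.03

A1 ∧ A5 = min(a, b) on (0.20, 0.56) = 0.20
¬A3 = 1 − 0.97 = 0.03
A3 → ¬A3  [Kleene-Dienes: max(1−a, b)] with a=0.97, b=0.03 → 0.03
(A1 ∧ A5) ∧ (A3 → ¬A3) = min(a, b) on (0.20, 0.03) = 0.03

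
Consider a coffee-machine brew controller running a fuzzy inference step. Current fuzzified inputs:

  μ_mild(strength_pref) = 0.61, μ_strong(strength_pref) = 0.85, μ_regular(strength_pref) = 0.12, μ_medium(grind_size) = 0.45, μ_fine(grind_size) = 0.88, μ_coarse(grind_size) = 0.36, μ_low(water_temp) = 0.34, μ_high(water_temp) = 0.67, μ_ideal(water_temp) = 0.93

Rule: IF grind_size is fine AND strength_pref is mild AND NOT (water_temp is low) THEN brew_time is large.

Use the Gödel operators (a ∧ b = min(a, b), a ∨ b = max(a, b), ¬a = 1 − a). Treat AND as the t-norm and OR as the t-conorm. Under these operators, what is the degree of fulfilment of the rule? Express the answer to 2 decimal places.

0.61

firing strength: fine=0.88, mild=0.61, ¬low=1−0.34=0.66; AND[min(a, b)] → w = 0.61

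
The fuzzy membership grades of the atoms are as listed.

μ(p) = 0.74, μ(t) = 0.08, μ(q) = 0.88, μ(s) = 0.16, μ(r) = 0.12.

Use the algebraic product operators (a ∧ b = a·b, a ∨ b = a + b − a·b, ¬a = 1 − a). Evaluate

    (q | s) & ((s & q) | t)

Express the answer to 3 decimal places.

0.188

q | s = a + b − a·b on (0.8800, 0.1600) = 0.8992
s & q = a·b on (0.1600, 0.8800) = 0.1408
(s & q) | t = a + b − a·b on (0.1408, 0.0800) = 0.2095
(q | s) & ((s & q) | t) = a·b on (0.8992, 0.2095) = 0.1884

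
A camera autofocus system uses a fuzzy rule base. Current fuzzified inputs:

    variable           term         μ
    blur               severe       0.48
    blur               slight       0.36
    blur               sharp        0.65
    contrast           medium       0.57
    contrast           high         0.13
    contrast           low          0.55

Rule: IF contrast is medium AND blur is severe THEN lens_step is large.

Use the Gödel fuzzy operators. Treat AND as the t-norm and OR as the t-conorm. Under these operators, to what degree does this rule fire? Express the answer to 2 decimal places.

0.48

firing strength: medium=0.57, severe=0.48; AND[min(a, b)] → w = 0.48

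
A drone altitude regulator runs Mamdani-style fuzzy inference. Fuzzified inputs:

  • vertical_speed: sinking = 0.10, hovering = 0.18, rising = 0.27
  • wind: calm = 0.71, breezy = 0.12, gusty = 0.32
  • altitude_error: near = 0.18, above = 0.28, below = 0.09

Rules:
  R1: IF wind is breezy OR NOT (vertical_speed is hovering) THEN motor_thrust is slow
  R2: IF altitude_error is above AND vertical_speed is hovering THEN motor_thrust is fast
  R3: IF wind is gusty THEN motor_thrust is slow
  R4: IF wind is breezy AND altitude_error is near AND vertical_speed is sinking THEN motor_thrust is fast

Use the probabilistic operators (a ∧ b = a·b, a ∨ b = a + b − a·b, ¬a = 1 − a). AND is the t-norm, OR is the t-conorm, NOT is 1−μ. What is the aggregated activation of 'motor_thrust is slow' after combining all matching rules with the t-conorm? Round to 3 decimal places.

R1: breezy=0.12, ¬hovering=1−0.18=0.82; OR[a + b − a·b] → w = 0.8416
R2: above=0.28, hovering=0.18; AND[a·b] → w = 0.0504
R3: gusty=0.32 → w = 0.3200
R4: breezy=0.12, near=0.18, sinking=0.10; AND[a·b] → w = 0.0022
Rules with consequent 'slow': {R1, R3} → strengths 0.8416, 0.3200
Aggregate via t-conorm [a + b − a·b]: 0.8923

0.892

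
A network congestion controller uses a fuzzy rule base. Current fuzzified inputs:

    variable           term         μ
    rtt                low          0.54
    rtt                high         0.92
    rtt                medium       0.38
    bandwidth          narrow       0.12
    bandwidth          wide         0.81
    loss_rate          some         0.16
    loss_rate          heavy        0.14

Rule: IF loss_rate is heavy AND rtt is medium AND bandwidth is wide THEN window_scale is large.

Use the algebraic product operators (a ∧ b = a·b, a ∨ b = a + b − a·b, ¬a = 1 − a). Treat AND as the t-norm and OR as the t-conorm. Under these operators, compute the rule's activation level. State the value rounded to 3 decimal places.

0.043

firing strength: heavy=0.14, medium=0.38, wide=0.81; AND[a·b] → w = 0.0431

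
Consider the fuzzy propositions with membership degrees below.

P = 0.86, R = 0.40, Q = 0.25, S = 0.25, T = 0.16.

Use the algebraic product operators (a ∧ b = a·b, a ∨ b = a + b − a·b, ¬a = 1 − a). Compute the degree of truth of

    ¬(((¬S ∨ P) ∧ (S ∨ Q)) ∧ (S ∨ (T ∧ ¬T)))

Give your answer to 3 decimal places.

0.852

¬S = 1 − 0.2500 = 0.7500
¬S ∨ P = a + b − a·b on (0.7500, 0.8600) = 0.9650
S ∨ Q = a + b − a·b on (0.2500, 0.2500) = 0.4375
(¬S ∨ P) ∧ (S ∨ Q) = a·b on (0.9650, 0.4375) = 0.4222
¬T = 1 − 0.1600 = 0.8400
T ∧ ¬T = a·b on (0.1600, 0.8400) = 0.1344
S ∨ (T ∧ ¬T) = a + b − a·b on (0.2500, 0.1344) = 0.3508
((¬S ∨ P) ∧ (S ∨ Q)) ∧ (S ∨ (T ∧ ¬T)) = a·b on (0.4222, 0.3508) = 0.1481
¬(((¬S ∨ P) ∧ (S ∨ Q)) ∧ (S ∨ (T ∧ ¬T))) = 1 − 0.1481 = 0.8519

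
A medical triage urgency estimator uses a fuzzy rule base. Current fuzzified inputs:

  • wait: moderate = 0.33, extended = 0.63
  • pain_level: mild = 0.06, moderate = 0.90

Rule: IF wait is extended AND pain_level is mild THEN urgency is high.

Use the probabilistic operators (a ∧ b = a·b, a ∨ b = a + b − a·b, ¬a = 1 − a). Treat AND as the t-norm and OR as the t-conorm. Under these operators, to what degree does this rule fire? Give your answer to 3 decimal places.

firing strength: extended=0.63, mild=0.06; AND[a·b] → w = 0.0378

0.038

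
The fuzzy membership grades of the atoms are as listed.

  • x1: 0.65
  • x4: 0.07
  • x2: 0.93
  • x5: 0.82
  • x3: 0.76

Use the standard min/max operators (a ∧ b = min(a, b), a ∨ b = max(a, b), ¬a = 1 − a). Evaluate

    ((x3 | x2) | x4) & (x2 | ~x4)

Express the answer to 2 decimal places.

0.93

x3 | x2 = max(a, b) on (0.76, 0.93) = 0.93
(x3 | x2) | x4 = max(a, b) on (0.93, 0.07) = 0.93
~x4 = 1 − 0.07 = 0.93
x2 | ~x4 = max(a, b) on (0.93, 0.93) = 0.93
((x3 | x2) | x4) & (x2 | ~x4) = min(a, b) on (0.93, 0.93) = 0.93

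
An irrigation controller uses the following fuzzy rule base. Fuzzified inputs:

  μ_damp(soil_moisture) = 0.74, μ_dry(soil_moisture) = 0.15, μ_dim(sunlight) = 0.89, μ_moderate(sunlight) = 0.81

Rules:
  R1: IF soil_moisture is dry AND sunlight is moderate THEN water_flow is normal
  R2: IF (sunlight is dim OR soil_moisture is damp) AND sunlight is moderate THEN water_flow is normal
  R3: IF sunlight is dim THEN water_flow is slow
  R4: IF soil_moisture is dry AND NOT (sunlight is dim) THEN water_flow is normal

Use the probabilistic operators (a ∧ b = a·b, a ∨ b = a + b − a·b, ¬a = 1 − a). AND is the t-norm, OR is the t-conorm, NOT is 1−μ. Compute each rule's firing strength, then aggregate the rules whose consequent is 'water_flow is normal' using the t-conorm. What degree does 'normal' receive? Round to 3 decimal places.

0.816

R1: dry=0.15, moderate=0.81; AND[a·b] → w = 0.1215
R2: (dim=0.89 OR damp=0.74) = 0.9714; AND[a·b] with moderate=0.81 → w = 0.7868
R3: dim=0.89 → w = 0.8900
R4: dry=0.15, ¬dim=1−0.89=0.11; AND[a·b] → w = 0.0165
Rules with consequent 'normal': {R1, R2, R4} → strengths 0.1215, 0.7868, 0.0165
Aggregate via t-conorm [a + b − a·b]: 0.8158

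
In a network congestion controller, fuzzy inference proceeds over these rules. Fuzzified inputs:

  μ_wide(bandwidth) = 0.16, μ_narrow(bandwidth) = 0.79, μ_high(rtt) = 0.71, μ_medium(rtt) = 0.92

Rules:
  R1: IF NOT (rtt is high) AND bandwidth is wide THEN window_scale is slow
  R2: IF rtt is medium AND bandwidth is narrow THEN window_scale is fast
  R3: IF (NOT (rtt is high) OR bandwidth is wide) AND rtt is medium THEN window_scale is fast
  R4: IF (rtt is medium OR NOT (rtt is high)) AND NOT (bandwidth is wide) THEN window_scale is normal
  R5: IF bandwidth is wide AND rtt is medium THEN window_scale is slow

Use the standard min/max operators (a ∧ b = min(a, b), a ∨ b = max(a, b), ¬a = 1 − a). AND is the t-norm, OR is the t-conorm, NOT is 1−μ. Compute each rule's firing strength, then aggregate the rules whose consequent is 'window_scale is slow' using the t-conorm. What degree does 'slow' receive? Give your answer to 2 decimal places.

R1: ¬high=1−0.71=0.29, wide=0.16; AND[min(a, b)] → w = 0.16
R2: medium=0.92, narrow=0.79; AND[min(a, b)] → w = 0.79
R3: (¬high=1−0.71=0.29 OR wide=0.16) = 0.29; AND[min(a, b)] with medium=0.92 → w = 0.29
R4: (medium=0.92 OR ¬high=1−0.71=0.29) = 0.92; AND[min(a, b)] with ¬wide=1−0.16=0.84 → w = 0.84
R5: wide=0.16, medium=0.92; AND[min(a, b)] → w = 0.16
Rules with consequent 'slow': {R1, R5} → strengths 0.16, 0.16
Aggregate via t-conorm [max(a, b)]: 0.16

0.16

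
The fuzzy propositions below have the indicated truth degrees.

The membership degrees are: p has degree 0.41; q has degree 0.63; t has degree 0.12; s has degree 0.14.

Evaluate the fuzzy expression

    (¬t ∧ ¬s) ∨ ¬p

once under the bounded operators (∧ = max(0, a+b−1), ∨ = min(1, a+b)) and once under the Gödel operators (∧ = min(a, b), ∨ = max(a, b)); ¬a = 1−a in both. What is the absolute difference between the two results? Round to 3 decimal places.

0.140

Under bounded:
  ¬t = 1 − 0.12 = 0.88
  ¬s = 1 − 0.14 = 0.86
  ¬t ∧ ¬s = max(0, a+b−1) on (0.88, 0.86) = 0.74
  ¬p = 1 − 0.41 = 0.59
  (¬t ∧ ¬s) ∨ ¬p = min(1, a+b) on (0.74, 0.59) = 1.00
  → value = 1.0000
Under Gödel:
  ¬t = 1 − 0.12 = 0.88
  ¬s = 1 − 0.14 = 0.86
  ¬t ∧ ¬s = min(a, b) on (0.88, 0.86) = 0.86
  ¬p = 1 − 0.41 = 0.59
  (¬t ∧ ¬s) ∨ ¬p = max(a, b) on (0.86, 0.59) = 0.86
  → value = 0.8600
|1.0000 − 0.8600| = 0.140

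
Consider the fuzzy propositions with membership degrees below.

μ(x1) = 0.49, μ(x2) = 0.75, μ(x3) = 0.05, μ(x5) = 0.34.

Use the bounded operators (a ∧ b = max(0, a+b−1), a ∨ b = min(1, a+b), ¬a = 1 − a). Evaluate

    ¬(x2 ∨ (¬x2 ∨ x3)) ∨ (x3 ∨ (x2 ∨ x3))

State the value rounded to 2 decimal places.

0.85

¬x2 = 1 − 0.75 = 0.25
¬x2 ∨ x3 = min(1, a+b) on (0.25, 0.05) = 0.30
x2 ∨ (¬x2 ∨ x3) = min(1, a+b) on (0.75, 0.30) = 1.00
¬(x2 ∨ (¬x2 ∨ x3)) = 1 − 1.00 = 0.00
x2 ∨ x3 = min(1, a+b) on (0.75, 0.05) = 0.80
x3 ∨ (x2 ∨ x3) = min(1, a+b) on (0.05, 0.80) = 0.85
¬(x2 ∨ (¬x2 ∨ x3)) ∨ (x3 ∨ (x2 ∨ x3)) = min(1, a+b) on (0.00, 0.85) = 0.85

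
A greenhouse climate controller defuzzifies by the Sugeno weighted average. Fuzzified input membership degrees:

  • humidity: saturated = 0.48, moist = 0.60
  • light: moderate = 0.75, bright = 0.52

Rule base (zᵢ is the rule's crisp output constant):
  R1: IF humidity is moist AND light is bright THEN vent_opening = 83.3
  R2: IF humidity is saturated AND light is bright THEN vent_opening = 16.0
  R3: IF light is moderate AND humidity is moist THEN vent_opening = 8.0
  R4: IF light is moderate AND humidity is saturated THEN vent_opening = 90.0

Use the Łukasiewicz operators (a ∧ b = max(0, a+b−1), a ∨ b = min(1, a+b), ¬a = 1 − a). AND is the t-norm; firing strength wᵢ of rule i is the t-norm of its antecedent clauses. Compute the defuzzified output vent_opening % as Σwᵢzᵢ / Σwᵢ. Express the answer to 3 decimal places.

R1 (z=83.3): moist=0.60, bright=0.52; AND[max(0, a+b−1)] → w = 0.12
R2 (z=16.0): saturated=0.48, bright=0.52; AND[max(0, a+b−1)] → w = 0.00
R3 (z=8.0): moderate=0.75, moist=0.60; AND[max(0, a+b−1)] → w = 0.35
R4 (z=90.0): moderate=0.75, saturated=0.48; AND[max(0, a+b−1)] → w = 0.23
Weighted average = (0.12·83.3 + 0.00·16.0 + 0.35·8.0 + 0.23·90.0) / (0.12 + 0.00 + 0.35 + 0.23)
  = 33.4960 / 0.7000 = 47.851

47.851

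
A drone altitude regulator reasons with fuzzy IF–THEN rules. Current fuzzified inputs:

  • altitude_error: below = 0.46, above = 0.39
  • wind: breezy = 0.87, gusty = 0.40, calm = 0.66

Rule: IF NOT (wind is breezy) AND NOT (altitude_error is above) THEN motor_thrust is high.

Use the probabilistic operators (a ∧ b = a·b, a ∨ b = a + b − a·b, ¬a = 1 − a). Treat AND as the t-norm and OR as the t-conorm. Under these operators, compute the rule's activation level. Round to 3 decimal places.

firing strength: ¬breezy=1−0.87=0.13, ¬above=1−0.39=0.61; AND[a·b] → w = 0.0793

0.079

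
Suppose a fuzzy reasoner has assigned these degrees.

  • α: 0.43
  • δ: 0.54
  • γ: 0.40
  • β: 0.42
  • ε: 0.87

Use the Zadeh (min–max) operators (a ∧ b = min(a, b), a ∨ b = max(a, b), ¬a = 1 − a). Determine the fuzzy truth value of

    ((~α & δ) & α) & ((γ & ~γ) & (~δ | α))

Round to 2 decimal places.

0.40

~α = 1 − 0.43 = 0.57
~α & δ = min(a, b) on (0.57, 0.54) = 0.54
(~α & δ) & α = min(a, b) on (0.54, 0.43) = 0.43
~γ = 1 − 0.40 = 0.60
γ & ~γ = min(a, b) on (0.40, 0.60) = 0.40
~δ = 1 − 0.54 = 0.46
~δ | α = max(a, b) on (0.46, 0.43) = 0.46
(γ & ~γ) & (~δ | α) = min(a, b) on (0.40, 0.46) = 0.40
((~α & δ) & α) & ((γ & ~γ) & (~δ | α)) = min(a, b) on (0.43, 0.40) = 0.40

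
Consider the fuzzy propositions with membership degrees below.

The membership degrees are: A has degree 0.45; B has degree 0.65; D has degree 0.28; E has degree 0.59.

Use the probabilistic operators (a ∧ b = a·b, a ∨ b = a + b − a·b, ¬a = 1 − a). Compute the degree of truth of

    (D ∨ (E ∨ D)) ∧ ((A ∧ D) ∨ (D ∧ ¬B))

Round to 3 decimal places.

E ∨ D = a + b − a·b on (0.5900, 0.2800) = 0.7048
D ∨ (E ∨ D) = a + b − a·b on (0.2800, 0.7048) = 0.7875
A ∧ D = a·b on (0.4500, 0.2800) = 0.1260
¬B = 1 − 0.6500 = 0.3500
D ∧ ¬B = a·b on (0.2800, 0.3500) = 0.0980
(A ∧ D) ∨ (D ∧ ¬B) = a + b − a·b on (0.1260, 0.0980) = 0.2117
(D ∨ (E ∨ D)) ∧ ((A ∧ D) ∨ (D ∧ ¬B)) = a·b on (0.7875, 0.2117) = 0.1667

0.167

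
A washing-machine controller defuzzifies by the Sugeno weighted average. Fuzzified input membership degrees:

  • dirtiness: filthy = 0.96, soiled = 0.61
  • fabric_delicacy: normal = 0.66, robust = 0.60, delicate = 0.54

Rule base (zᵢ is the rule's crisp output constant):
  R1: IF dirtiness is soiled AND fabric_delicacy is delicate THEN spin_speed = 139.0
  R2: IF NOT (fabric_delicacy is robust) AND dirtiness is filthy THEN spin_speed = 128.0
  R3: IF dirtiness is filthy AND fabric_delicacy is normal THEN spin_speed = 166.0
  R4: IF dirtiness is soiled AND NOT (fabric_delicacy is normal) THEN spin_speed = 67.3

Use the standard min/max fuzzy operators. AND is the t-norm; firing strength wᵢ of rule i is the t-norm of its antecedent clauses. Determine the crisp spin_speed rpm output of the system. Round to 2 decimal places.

R1 (z=139.0): soiled=0.61, delicate=0.54; AND[min(a, b)] → w = 0.54
R2 (z=128.0): ¬robust=1−0.60=0.40, filthy=0.96; AND[min(a, b)] → w = 0.40
R3 (z=166.0): filthy=0.96, normal=0.66; AND[min(a, b)] → w = 0.66
R4 (z=67.3): soiled=0.61, ¬normal=1−0.66=0.34; AND[min(a, b)] → w = 0.34
Weighted average = (0.54·139.0 + 0.40·128.0 + 0.66·166.0 + 0.34·67.3) / (0.54 + 0.40 + 0.66 + 0.34)
  = 258.7020 / 1.9400 = 133.35

133.35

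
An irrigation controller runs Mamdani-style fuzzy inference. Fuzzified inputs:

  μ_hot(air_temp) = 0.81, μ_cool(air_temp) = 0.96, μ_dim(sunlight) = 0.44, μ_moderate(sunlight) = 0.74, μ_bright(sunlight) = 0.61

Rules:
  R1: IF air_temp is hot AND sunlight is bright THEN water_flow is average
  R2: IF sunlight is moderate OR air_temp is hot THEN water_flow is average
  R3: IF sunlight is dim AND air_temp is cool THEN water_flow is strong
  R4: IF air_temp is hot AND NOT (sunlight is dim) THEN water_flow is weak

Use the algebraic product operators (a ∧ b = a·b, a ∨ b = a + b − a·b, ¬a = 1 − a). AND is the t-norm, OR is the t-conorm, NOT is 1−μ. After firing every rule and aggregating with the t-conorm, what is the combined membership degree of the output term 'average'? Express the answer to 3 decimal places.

R1: hot=0.81, bright=0.61; AND[a·b] → w = 0.4941
R2: moderate=0.74, hot=0.81; OR[a + b − a·b] → w = 0.9506
R3: dim=0.44, cool=0.96; AND[a·b] → w = 0.4224
R4: hot=0.81, ¬dim=1−0.44=0.56; AND[a·b] → w = 0.4536
Rules with consequent 'average': {R1, R2} → strengths 0.4941, 0.9506
Aggregate via t-conorm [a + b − a·b]: 0.9750

0.975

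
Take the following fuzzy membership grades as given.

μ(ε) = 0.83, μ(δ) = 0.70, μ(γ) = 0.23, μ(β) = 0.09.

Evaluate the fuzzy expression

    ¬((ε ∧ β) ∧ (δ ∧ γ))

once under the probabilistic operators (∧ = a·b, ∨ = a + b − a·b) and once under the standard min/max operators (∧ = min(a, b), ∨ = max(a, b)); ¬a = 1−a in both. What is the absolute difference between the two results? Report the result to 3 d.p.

Under probabilistic:
  ε ∧ β = a·b on (0.8300, 0.0900) = 0.0747
  δ ∧ γ = a·b on (0.7000, 0.2300) = 0.1610
  (ε ∧ β) ∧ (δ ∧ γ) = a·b on (0.0747, 0.1610) = 0.0120
  ¬((ε ∧ β) ∧ (δ ∧ γ)) = 1 − 0.0120 = 0.9880
  → value = 0.9880
Under standard min/max:
  ε ∧ β = min(a, b) on (0.83, 0.09) = 0.09
  δ ∧ γ = min(a, b) on (0.70, 0.23) = 0.23
  (ε ∧ β) ∧ (δ ∧ γ) = min(a, b) on (0.09, 0.23) = 0.09
  ¬((ε ∧ β) ∧ (δ ∧ γ)) = 1 − 0.09 = 0.91
  → value = 0.9100
|0.9880 − 0.9100| = 0.078

0.078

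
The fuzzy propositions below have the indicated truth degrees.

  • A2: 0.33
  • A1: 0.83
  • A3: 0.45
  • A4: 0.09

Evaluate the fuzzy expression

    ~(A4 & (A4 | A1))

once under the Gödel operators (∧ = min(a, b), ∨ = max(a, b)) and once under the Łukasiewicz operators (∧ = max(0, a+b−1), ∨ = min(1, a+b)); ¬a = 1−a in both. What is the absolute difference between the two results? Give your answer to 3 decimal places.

0.080

Under Gödel:
  A4 | A1 = max(a, b) on (0.09, 0.83) = 0.83
  A4 & (A4 | A1) = min(a, b) on (0.09, 0.83) = 0.09
  ~(A4 & (A4 | A1)) = 1 − 0.09 = 0.91
  → value = 0.9100
Under Łukasiewicz:
  A4 | A1 = min(1, a+b) on (0.09, 0.83) = 0.92
  A4 & (A4 | A1) = max(0, a+b−1) on (0.09, 0.92) = 0.01
  ~(A4 & (A4 | A1)) = 1 − 0.01 = 0.99
  → value = 0.9900
|0.9100 − 0.9900| = 0.080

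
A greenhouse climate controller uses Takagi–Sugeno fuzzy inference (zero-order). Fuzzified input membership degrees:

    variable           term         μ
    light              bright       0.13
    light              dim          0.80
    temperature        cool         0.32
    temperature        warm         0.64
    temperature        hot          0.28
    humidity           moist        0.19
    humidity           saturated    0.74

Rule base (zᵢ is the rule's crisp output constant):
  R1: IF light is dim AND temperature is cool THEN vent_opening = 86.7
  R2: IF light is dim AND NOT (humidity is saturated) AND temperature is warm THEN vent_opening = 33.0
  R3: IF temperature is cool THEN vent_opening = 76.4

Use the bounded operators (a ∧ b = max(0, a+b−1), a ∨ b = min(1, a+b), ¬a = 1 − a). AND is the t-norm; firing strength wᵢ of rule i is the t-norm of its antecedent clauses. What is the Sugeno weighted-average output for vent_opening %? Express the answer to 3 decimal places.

79.209

R1 (z=86.7): dim=0.80, cool=0.32; AND[max(0, a+b−1)] → w = 0.12
R2 (z=33.0): dim=0.80, ¬saturated=1−0.74=0.26, warm=0.64; AND[max(0, a+b−1)] → w = 0.00
R3 (z=76.4): cool=0.32 → w = 0.32
Weighted average = (0.12·86.7 + 0.00·33.0 + 0.32·76.4) / (0.12 + 0.00 + 0.32)
  = 34.8520 / 0.4400 = 79.209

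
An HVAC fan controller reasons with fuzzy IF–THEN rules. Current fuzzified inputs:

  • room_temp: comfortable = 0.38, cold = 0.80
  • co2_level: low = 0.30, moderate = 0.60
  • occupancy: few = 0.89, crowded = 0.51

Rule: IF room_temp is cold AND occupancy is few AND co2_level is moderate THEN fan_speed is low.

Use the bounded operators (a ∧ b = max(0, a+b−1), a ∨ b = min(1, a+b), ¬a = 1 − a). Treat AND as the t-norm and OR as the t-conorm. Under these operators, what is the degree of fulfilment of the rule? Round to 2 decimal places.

firing strength: cold=0.80, few=0.89, moderate=0.60; AND[max(0, a+b−1)] → w = 0.29

0.29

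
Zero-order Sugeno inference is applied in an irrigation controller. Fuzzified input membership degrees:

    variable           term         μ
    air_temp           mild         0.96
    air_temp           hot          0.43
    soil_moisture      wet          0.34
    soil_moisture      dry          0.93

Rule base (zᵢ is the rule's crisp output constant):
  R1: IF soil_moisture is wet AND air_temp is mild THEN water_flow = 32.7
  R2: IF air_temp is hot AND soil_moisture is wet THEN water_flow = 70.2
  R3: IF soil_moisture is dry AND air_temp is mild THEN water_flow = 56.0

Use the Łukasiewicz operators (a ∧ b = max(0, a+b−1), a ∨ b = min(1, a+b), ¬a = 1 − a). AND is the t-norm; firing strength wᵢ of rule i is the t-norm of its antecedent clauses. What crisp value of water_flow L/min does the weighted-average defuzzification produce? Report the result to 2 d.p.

R1 (z=32.7): wet=0.34, mild=0.96; AND[max(0, a+b−1)] → w = 0.30
R2 (z=70.2): hot=0.43, wet=0.34; AND[max(0, a+b−1)] → w = 0.00
R3 (z=56.0): dry=0.93, mild=0.96; AND[max(0, a+b−1)] → w = 0.89
Weighted average = (0.30·32.7 + 0.00·70.2 + 0.89·56.0) / (0.30 + 0.00 + 0.89)
  = 59.6500 / 1.1900 = 50.13

50.13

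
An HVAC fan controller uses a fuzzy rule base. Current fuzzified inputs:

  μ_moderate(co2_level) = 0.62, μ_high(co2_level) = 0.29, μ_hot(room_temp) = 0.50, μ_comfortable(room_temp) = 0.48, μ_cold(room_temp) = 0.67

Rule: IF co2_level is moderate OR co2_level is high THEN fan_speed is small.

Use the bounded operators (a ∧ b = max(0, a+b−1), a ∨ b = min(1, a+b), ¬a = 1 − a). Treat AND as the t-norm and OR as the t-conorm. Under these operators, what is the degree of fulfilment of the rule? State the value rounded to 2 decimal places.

0.91

firing strength: moderate=0.62, high=0.29; OR[min(1, a+b)] → w = 0.91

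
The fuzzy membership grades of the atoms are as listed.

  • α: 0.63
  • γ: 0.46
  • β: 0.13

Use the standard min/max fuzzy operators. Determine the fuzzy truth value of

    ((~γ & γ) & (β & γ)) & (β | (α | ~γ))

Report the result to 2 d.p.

~γ = 1 − 0.46 = 0.54
~γ & γ = min(a, b) on (0.54, 0.46) = 0.46
β & γ = min(a, b) on (0.13, 0.46) = 0.13
(~γ & γ) & (β & γ) = min(a, b) on (0.46, 0.13) = 0.13
~γ = 1 − 0.46 = 0.54
α | ~γ = max(a, b) on (0.63, 0.54) = 0.63
β | (α | ~γ) = max(a, b) on (0.13, 0.63) = 0.63
((~γ & γ) & (β & γ)) & (β | (α | ~γ)) = min(a, b) on (0.13, 0.63) = 0.13

0.13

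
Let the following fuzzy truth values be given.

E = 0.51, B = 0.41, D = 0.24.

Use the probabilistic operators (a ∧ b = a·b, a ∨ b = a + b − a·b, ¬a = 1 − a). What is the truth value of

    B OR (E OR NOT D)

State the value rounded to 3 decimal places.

0.931

NOT D = 1 − 0.2400 = 0.7600
E OR NOT D = a + b − a·b on (0.5100, 0.7600) = 0.8824
B OR (E OR NOT D) = a + b − a·b on (0.4100, 0.8824) = 0.9306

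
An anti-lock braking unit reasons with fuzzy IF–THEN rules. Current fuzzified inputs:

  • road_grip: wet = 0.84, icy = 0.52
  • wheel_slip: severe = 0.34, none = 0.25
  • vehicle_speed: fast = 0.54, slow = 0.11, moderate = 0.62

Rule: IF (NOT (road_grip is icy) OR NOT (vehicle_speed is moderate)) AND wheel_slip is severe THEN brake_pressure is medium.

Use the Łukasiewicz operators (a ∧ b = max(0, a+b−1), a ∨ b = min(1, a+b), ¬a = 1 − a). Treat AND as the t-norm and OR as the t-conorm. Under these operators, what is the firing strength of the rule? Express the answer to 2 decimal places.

firing strength: (¬icy=1−0.52=0.48 OR ¬moderate=1−0.62=0.38) = 0.86; AND[max(0, a+b−1)] with severe=0.34 → w = 0.20

0.20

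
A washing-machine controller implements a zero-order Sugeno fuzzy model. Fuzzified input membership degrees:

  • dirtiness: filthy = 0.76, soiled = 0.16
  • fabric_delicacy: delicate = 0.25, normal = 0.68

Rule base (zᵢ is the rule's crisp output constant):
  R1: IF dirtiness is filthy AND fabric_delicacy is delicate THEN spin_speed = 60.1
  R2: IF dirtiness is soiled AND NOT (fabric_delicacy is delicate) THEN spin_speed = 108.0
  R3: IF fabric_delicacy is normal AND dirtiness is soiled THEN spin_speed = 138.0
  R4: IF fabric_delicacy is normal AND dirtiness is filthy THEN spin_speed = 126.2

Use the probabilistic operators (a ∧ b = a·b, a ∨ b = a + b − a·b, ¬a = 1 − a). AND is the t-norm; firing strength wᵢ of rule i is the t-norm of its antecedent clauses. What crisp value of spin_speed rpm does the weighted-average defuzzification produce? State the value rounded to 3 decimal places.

R1 (z=60.1): filthy=0.76, delicate=0.25; AND[a·b] → w = 0.1900
R2 (z=108.0): soiled=0.16, ¬delicate=1−0.25=0.75; AND[a·b] → w = 0.1200
R3 (z=138.0): normal=0.68, soiled=0.16; AND[a·b] → w = 0.1088
R4 (z=126.2): normal=0.68, filthy=0.76; AND[a·b] → w = 0.5168
Weighted average = (0.1900·60.1 + 0.1200·108.0 + 0.1088·138.0 + 0.5168·126.2) / (0.1900 + 0.1200 + 0.1088 + 0.5168)
  = 104.6136 / 0.9356 = 111.814

111.814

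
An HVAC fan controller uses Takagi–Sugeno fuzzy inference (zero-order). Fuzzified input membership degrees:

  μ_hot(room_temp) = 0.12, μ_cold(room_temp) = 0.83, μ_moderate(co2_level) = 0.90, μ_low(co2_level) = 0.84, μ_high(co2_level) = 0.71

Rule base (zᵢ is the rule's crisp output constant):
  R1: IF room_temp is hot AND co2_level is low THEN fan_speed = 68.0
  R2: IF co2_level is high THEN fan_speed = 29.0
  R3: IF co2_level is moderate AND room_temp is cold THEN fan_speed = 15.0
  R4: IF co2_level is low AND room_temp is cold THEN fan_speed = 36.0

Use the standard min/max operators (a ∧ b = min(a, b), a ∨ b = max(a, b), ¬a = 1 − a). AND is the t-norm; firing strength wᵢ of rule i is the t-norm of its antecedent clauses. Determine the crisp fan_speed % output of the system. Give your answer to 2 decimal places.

R1 (z=68.0): hot=0.12, low=0.84; AND[min(a, b)] → w = 0.12
R2 (z=29.0): high=0.71 → w = 0.71
R3 (z=15.0): moderate=0.90, cold=0.83; AND[min(a, b)] → w = 0.83
R4 (z=36.0): low=0.84, cold=0.83; AND[min(a, b)] → w = 0.83
Weighted average = (0.12·68.0 + 0.71·29.0 + 0.83·15.0 + 0.83·36.0) / (0.12 + 0.71 + 0.83 + 0.83)
  = 71.0800 / 2.4900 = 28.55

28.55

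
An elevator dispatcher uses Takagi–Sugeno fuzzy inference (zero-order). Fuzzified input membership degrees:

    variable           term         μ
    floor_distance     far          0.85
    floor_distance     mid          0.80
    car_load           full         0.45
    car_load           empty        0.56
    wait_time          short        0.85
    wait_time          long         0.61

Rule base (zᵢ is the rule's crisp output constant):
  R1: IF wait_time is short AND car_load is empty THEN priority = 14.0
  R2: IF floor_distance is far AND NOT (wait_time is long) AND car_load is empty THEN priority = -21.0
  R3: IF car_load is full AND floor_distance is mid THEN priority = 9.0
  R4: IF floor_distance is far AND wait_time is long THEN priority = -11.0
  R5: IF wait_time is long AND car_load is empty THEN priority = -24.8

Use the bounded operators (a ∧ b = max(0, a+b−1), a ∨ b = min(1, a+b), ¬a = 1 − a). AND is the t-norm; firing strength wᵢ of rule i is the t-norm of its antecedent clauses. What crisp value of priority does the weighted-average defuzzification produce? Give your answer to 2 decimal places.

-1.00

R1 (z=14.0): short=0.85, empty=0.56; AND[max(0, a+b−1)] → w = 0.41
R2 (z=-21.0): far=0.85, ¬long=1−0.61=0.39, empty=0.56; AND[max(0, a+b−1)] → w = 0.00
R3 (z=9.0): full=0.45, mid=0.80; AND[max(0, a+b−1)] → w = 0.25
R4 (z=-11.0): far=0.85, long=0.61; AND[max(0, a+b−1)] → w = 0.46
R5 (z=-24.8): long=0.61, empty=0.56; AND[max(0, a+b−1)] → w = 0.17
Weighted average = (0.41·14.0 + 0.00·-21.0 + 0.25·9.0 + 0.46·-11.0 + 0.17·-24.8) / (0.41 + 0.00 + 0.25 + 0.46 + 0.17)
  = -1.2860 / 1.2900 = -1.00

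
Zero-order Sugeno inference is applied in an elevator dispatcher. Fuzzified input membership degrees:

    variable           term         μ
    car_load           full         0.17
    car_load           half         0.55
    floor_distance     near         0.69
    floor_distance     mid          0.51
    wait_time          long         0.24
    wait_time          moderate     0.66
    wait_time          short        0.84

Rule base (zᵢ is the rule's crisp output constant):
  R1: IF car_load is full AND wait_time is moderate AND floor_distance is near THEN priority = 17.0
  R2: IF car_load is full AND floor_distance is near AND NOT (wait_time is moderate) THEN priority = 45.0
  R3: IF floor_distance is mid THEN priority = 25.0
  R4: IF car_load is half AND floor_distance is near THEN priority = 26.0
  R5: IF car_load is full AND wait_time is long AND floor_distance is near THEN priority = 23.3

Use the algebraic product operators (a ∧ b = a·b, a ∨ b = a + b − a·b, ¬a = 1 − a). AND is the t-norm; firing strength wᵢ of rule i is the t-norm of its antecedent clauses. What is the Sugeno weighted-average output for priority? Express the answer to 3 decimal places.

25.493

R1 (z=17.0): full=0.17, moderate=0.66, near=0.69; AND[a·b] → w = 0.0774
R2 (z=45.0): full=0.17, near=0.69, ¬moderate=1−0.66=0.34; AND[a·b] → w = 0.0399
R3 (z=25.0): mid=0.51 → w = 0.5100
R4 (z=26.0): half=0.55, near=0.69; AND[a·b] → w = 0.3795
R5 (z=23.3): full=0.17, long=0.24, near=0.69; AND[a·b] → w = 0.0282
Weighted average = (0.0774·17.0 + 0.0399·45.0 + 0.5100·25.0 + 0.3795·26.0 + 0.0282·23.3) / (0.0774 + 0.0399 + 0.5100 + 0.3795 + 0.0282)
  = 26.3837 / 1.0350 = 25.493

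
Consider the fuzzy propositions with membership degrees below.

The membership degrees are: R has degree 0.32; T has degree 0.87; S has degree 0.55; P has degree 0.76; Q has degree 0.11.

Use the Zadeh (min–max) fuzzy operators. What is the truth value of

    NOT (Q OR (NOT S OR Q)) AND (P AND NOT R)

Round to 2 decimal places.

NOT S = 1 − 0.55 = 0.45
NOT S OR Q = max(a, b) on (0.45, 0.11) = 0.45
Q OR (NOT S OR Q) = max(a, b) on (0.11, 0.45) = 0.45
NOT (Q OR (NOT S OR Q)) = 1 − 0.45 = 0.55
NOT R = 1 − 0.32 = 0.68
P AND NOT R = min(a, b) on (0.76, 0.68) = 0.68
NOT (Q OR (NOT S OR Q)) AND (P AND NOT R) = min(a, b) on (0.55, 0.68) = 0.55

0.55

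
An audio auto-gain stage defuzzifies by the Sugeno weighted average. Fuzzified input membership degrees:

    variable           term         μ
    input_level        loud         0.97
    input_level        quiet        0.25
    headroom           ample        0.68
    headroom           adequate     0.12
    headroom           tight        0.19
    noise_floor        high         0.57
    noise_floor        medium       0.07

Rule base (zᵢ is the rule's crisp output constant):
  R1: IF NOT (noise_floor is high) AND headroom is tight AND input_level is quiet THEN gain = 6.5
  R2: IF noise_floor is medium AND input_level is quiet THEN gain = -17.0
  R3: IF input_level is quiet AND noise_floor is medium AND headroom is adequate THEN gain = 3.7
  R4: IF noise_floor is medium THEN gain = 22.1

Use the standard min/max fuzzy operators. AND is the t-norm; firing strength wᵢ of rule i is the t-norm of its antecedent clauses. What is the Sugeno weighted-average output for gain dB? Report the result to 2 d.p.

R1 (z=6.5): ¬high=1−0.57=0.43, tight=0.19, quiet=0.25; AND[min(a, b)] → w = 0.19
R2 (z=-17.0): medium=0.07, quiet=0.25; AND[min(a, b)] → w = 0.07
R3 (z=3.7): quiet=0.25, medium=0.07, adequate=0.12; AND[min(a, b)] → w = 0.07
R4 (z=22.1): medium=0.07 → w = 0.07
Weighted average = (0.19·6.5 + 0.07·-17.0 + 0.07·3.7 + 0.07·22.1) / (0.19 + 0.07 + 0.07 + 0.07)
  = 1.8510 / 0.4000 = 4.63

4.63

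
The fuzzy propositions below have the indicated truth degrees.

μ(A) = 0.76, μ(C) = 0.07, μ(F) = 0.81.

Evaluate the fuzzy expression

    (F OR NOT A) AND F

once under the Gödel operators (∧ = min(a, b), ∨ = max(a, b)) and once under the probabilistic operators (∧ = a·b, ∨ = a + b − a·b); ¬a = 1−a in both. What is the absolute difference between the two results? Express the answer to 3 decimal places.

Under Gödel:
  NOT A = 1 − 0.76 = 0.24
  F OR NOT A = max(a, b) on (0.81, 0.24) = 0.81
  (F OR NOT A) AND F = min(a, b) on (0.81, 0.81) = 0.81
  → value = 0.8100
Under probabilistic:
  NOT A = 1 − 0.7600 = 0.2400
  F OR NOT A = a + b − a·b on (0.8100, 0.2400) = 0.8556
  (F OR NOT A) AND F = a·b on (0.8556, 0.8100) = 0.6930
  → value = 0.6930
|0.8100 − 0.6930| = 0.117

0.117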